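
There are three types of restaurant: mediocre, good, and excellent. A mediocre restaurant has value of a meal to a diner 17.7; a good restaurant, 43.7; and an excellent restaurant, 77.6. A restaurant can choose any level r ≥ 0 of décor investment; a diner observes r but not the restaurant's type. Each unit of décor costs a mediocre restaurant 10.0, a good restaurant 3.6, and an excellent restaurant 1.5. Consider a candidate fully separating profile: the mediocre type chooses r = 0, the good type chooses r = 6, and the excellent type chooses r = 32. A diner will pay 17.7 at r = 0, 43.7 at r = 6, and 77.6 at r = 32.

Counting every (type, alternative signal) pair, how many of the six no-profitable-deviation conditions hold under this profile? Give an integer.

Excellent (own payoff 77.6 − 1.5×32 = 29.6): to r=0 gives 17.7 → no gain ✓; to r=6 gives 43.7 − 1.5×6 = 34.7 → profitable ✗.
Good (own payoff 43.7 − 3.6×6 = 22.1): to r=0 gives 17.7 → no gain ✓; to r=32 gives 77.6 − 3.6×32 = -37.6 → no gain ✓.
Mediocre (own payoff 17.7): to r=6 gives 43.7 − 10.0×6 = -16.3 → no gain ✓; to r=32 gives 77.6 − 10.0×32 = -242.4 → no gain ✓.
5 of the 6 constraints hold; not an equilibrium.

5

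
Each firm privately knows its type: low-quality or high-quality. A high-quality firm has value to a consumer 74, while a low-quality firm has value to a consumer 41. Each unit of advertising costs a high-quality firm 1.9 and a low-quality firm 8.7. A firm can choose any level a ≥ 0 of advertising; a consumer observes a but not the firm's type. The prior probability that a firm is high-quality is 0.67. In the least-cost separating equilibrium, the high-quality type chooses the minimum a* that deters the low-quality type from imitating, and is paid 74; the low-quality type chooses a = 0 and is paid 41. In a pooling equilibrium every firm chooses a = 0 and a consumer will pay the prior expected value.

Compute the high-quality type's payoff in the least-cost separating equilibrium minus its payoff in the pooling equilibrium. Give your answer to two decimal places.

Least-cost separating signal: a* solves 41 = 74 − 8.7·a*, so a* = (74 − 41)/8.7 ≈ 3.7931.
High-quality type's separating payoff: 74 − 1.9 × a* = 74 − 1.9 × (74 − 41)/8.7 = 74 − 62.7/8.7 ≈ 66.7931.
Pooling payoff: 0.67 × 74 + 0.33 × 41 = 63.11.
Difference: 66.7931 − 63.11 = 3.6831, i.e. 3.68 to two decimal places.
The high-quality type prefers to separate.

3.68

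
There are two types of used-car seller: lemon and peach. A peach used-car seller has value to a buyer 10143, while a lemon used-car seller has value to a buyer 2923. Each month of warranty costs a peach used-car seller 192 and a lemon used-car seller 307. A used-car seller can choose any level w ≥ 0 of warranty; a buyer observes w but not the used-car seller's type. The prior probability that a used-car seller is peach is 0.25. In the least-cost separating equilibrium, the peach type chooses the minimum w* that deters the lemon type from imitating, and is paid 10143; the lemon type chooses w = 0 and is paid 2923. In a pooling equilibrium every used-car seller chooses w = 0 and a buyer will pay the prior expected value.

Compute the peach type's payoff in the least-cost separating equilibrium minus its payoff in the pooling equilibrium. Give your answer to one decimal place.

Least-cost separating signal: w* solves 2923 = 10143 − 307·w*, so w* = (10143 − 2923)/307 ≈ 23.5179.
Peach type's separating payoff: 10143 − 192 × w* = 10143 − 192 × (10143 − 2923)/307 = 10143 − 1386240/307 ≈ 5627.560.
Pooling payoff: 0.25 × 10143 + 0.75 × 2923 = 4728.
Difference: 5627.560 − 4728 = 899.56, i.e. 899.6 to one decimal place.
The peach type prefers to separate.

899.6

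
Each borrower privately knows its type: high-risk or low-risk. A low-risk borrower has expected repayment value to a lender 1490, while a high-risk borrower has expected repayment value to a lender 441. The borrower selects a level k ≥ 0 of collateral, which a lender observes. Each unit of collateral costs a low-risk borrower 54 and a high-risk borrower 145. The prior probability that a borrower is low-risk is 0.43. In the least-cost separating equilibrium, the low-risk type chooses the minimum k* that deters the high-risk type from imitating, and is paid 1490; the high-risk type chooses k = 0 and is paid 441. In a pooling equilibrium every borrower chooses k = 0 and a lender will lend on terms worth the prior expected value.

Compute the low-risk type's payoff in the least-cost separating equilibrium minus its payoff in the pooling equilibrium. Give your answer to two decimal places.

Least-cost separating signal: k* solves 441 = 1490 − 145·k*, so k* = (1490 − 441)/145 ≈ 7.2345.
Low-risk type's separating payoff: 1490 − 54 × k* = 1490 − 54 × (1490 − 441)/145 = 1490 − 56646/145 ≈ 1099.3379.
Pooling payoff: 0.43 × 1490 + 0.57 × 441 = 892.07.
Difference: 1099.3379 − 892.07 = 207.2679, i.e. 207.27 to two decimal places.
The low-risk type prefers to separate.

207.27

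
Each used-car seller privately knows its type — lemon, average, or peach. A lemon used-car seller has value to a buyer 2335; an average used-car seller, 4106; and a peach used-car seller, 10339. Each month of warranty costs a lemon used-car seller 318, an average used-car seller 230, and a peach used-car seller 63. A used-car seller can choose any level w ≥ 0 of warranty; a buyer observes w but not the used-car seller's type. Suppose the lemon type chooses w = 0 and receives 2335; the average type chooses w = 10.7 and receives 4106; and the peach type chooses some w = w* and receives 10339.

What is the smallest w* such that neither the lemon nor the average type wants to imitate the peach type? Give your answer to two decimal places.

37.80

Lemon type (on-path payoff 2335) won't mimic when 2335 ≥ 10339 − 318·w*, i.e. w* ≥ 25.17.
Average type (on-path payoff 4106 − 230×10.7 = 1645) won't mimic when 1645 ≥ 10339 − 230·w*, i.e. w* ≥ 37.80.
Both must hold, so w* = max(25.17, 37.80) = 37.80. The average type's constraint binds.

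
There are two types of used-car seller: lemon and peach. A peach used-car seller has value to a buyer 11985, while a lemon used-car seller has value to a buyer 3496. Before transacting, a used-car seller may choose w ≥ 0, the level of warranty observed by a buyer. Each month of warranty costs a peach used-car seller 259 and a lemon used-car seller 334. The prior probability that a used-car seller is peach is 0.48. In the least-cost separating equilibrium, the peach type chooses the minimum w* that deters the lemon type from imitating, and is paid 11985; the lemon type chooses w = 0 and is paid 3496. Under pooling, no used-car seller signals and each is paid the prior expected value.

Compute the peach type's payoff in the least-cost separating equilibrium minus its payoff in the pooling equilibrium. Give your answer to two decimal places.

-2168.51

Least-cost separating signal: w* solves 3496 = 11985 − 334·w*, so w* = (11985 − 3496)/334 ≈ 25.4162.
Peach type's separating payoff: 11985 − 259 × w* = 11985 − 259 × (11985 − 3496)/334 = 11985 − 2198651/334 ≈ 5402.2126.
Pooling payoff: 0.48 × 11985 + 0.52 × 3496 = 7570.72.
Difference: 5402.2126 − 7570.72 = -2168.5074, i.e. -2168.51 to two decimal places.
The peach type would prefer the pooling outcome.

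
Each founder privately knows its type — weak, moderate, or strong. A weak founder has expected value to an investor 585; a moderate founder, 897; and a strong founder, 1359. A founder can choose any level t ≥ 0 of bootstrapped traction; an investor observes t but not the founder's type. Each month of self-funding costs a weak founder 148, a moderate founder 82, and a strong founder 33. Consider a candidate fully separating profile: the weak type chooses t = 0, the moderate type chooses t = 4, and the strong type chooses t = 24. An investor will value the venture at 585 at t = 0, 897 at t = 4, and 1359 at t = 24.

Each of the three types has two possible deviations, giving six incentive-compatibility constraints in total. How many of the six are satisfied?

3

Strong (own payoff 1359 − 33×24 = 567): to t=0 gives 585 → profitable ✗; to t=4 gives 897 − 33×4 = 765 → profitable ✗.
Moderate (own payoff 897 − 82×4 = 569): to t=0 gives 585 → profitable ✗; to t=24 gives 1359 − 82×24 = -609 → no gain ✓.
Weak (own payoff 585): to t=4 gives 897 − 148×4 = 305 → no gain ✓; to t=24 gives 1359 − 148×24 = -2193 → no gain ✓.
3 of the 6 constraints hold; not an equilibrium.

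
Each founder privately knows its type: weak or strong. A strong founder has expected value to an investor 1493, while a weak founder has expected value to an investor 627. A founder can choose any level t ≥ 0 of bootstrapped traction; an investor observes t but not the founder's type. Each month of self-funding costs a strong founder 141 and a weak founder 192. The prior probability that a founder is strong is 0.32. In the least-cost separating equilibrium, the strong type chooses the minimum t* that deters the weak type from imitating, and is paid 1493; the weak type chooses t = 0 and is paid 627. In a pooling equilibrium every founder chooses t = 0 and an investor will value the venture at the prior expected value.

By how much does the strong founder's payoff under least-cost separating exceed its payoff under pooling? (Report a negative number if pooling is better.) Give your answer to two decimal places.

Least-cost separating signal: t* solves 627 = 1493 − 192·t*, so t* = (1493 − 627)/192 ≈ 4.5104.
Strong type's separating payoff: 1493 − 141 × t* = 1493 − 141 × (1493 − 627)/192 = 1493 − 122106/192 ≈ 857.0313.
Pooling payoff: 0.32 × 1493 + 0.68 × 627 = 904.12.
Difference: 857.0313 − 904.12 = -47.0887, i.e. -47.09 to two decimal places.
The strong type would prefer the pooling outcome.

-47.09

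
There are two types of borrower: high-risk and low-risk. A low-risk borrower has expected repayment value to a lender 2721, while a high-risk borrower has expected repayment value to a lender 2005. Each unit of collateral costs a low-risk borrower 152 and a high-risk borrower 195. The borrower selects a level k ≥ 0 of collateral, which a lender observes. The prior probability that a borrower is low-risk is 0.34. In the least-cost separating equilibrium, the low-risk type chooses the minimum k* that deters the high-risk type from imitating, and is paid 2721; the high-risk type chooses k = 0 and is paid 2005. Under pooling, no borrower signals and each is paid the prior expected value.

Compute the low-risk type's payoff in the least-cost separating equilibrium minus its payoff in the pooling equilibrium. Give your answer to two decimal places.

Least-cost separating signal: k* solves 2005 = 2721 − 195·k*, so k* = (2721 − 2005)/195 ≈ 3.6718.
Low-risk type's separating payoff: 2721 − 152 × k* = 2721 − 152 × (2721 − 2005)/195 = 2721 − 108832/195 ≈ 2162.8872.
Pooling payoff: 0.34 × 2721 + 0.66 × 2005 = 2248.44.
Difference: 2162.8872 − 2248.44 = -85.5528, i.e. -85.55 to two decimal places.
The low-risk type would prefer the pooling outcome.

-85.55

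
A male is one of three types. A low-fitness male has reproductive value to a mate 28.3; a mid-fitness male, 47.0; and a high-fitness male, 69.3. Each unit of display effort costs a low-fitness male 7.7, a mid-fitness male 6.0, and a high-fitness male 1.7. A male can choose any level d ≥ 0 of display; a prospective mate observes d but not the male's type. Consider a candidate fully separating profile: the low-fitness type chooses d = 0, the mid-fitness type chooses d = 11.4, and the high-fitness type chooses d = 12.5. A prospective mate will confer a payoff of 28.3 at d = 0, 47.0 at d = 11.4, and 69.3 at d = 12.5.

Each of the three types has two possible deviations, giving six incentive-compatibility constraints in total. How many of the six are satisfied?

4

Mid-fitness (own payoff 47.0 − 6.0×11.4 = -21.4): to d=0 gives 28.3 → profitable ✗; to d=12.5 gives 69.3 − 6.0×12.5 = -5.7 → profitable ✗.
High-fitness (own payoff 69.3 − 1.7×12.5 = 48.05): to d=0 gives 28.3 → no gain ✓; to d=11.4 gives 47.0 − 1.7×11.4 = 27.62 → no gain ✓.
Low-fitness (own payoff 28.3): to d=11.4 gives 47.0 − 7.7×11.4 = -40.78 → no gain ✓; to d=12.5 gives 69.3 − 7.7×12.5 = -26.95 → no gain ✓.
4 of the 6 constraints hold; not an equilibrium.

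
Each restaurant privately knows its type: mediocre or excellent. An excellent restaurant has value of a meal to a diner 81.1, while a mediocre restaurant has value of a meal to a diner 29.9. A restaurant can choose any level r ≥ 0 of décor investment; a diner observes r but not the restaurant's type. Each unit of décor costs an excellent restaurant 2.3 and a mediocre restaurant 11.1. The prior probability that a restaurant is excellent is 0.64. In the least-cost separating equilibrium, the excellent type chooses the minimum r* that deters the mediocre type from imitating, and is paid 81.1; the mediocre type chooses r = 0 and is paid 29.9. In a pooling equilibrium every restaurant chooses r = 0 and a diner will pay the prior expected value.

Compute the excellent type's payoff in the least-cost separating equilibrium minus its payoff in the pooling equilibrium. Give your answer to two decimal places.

Least-cost separating signal: r* solves 29.9 = 81.1 − 11.1·r*, so r* = (81.1 − 29.9)/11.1 ≈ 4.6126.
Excellent type's separating payoff: 81.1 − 2.3 × r* = 81.1 − 2.3 × (81.1 − 29.9)/11.1 = 81.1 − 117.76/11.1 ≈ 70.4910.
Pooling payoff: 0.64 × 81.1 + 0.36 × 29.9 = 62.668.
Difference: 70.4910 − 62.668 = 7.823, i.e. 7.82 to two decimal places.
The excellent type prefers to separate.

7.82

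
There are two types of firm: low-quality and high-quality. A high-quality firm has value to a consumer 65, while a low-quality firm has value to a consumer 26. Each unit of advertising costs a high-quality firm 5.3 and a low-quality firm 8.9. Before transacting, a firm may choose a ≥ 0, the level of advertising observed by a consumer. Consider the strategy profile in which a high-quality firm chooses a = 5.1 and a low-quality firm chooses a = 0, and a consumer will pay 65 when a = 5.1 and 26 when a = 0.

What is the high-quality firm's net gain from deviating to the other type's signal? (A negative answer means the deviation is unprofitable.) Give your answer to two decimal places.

-11.97

Playing a = 5.1 the high-quality firm receives 65 − 5.3 × 5.1 = 37.97.
Deviating to a = 0 yields 26 instead.
Gain from deviating: 26 − 37.97 = -11.97.
The gain is negative, so the high-quality type's incentive-compatibility constraint is satisfied.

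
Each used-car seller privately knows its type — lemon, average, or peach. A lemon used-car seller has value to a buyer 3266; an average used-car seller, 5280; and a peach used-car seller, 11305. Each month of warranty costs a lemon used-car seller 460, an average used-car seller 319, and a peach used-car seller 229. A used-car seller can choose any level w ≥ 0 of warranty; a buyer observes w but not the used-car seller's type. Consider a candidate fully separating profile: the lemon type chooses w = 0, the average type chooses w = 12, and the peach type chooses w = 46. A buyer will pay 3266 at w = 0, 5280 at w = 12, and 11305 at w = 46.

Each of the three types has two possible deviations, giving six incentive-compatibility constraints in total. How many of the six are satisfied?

Peach (own payoff 11305 − 229×46 = 771): to w=0 gives 3266 → profitable ✗; to w=12 gives 5280 − 229×12 = 2532 → profitable ✗.
Average (own payoff 5280 − 319×12 = 1452): to w=0 gives 3266 → profitable ✗; to w=46 gives 11305 − 319×46 = -3369 → no gain ✓.
Lemon (own payoff 3266): to w=12 gives 5280 − 460×12 = -240 → no gain ✓; to w=46 gives 11305 − 460×46 = -9855 → no gain ✓.
3 of the 6 constraints hold; not an equilibrium.

3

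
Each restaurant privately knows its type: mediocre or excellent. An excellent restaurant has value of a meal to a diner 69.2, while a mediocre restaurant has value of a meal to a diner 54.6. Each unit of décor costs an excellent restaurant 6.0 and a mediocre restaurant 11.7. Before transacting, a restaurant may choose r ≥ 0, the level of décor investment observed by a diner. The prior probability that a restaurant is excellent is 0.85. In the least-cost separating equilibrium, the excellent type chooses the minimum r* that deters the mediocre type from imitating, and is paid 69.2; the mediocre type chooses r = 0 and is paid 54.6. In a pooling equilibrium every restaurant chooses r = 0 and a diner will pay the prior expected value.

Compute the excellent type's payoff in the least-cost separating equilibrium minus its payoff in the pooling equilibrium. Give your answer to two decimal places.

-5.30

Least-cost separating signal: r* solves 54.6 = 69.2 − 11.7·r*, so r* = (69.2 − 54.6)/11.7 ≈ 1.2479.
Excellent type's separating payoff: 69.2 − 6.0 × r* = 69.2 − 6.0 × (69.2 − 54.6)/11.7 = 69.2 − 87.6/11.7 ≈ 61.7128.
Pooling payoff: 0.85 × 69.2 + 0.15 × 54.6 = 67.01.
Difference: 61.7128 − 67.01 = -5.2972, i.e. -5.30 to two decimal places.
The excellent type would prefer the pooling outcome.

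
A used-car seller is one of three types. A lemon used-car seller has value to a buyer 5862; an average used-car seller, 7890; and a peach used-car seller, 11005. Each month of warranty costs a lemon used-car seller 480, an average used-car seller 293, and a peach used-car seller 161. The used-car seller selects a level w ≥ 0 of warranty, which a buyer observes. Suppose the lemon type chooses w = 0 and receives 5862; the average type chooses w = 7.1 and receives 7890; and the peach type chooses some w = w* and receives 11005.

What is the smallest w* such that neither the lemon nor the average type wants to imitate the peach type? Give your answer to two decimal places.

Lemon type (on-path payoff 5862) won't mimic when 5862 ≥ 11005 − 480·w*, i.e. w* ≥ 10.71.
Average type (on-path payoff 7890 − 293×7.1 = 5809.7) won't mimic when 5809.7 ≥ 11005 − 293·w*, i.e. w* ≥ 17.73.
Both must hold, so w* = max(10.71, 17.73) = 17.73. The average type's constraint binds.

17.73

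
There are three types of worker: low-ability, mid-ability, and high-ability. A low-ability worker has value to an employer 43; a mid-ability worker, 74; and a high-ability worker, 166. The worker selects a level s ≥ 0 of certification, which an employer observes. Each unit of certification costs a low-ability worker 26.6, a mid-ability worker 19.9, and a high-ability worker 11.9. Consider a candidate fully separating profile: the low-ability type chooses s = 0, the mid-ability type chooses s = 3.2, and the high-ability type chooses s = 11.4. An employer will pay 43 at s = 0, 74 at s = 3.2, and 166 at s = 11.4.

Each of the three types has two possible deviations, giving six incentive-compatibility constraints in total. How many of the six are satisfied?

High-ability (own payoff 166 − 11.9×11.4 = 30.34): to s=0 gives 43 → profitable ✗; to s=3.2 gives 74 − 11.9×3.2 = 35.92 → profitable ✗.
Low-ability (own payoff 43): to s=3.2 gives 74 − 26.6×3.2 = -11.12 → no gain ✓; to s=11.4 gives 166 − 26.6×11.4 = -137.24 → no gain ✓.
Mid-ability (own payoff 74 − 19.9×3.2 = 10.32): to s=0 gives 43 → profitable ✗; to s=11.4 gives 166 − 19.9×11.4 = -60.86 → no gain ✓.
3 of the 6 constraints hold; not an equilibrium.

3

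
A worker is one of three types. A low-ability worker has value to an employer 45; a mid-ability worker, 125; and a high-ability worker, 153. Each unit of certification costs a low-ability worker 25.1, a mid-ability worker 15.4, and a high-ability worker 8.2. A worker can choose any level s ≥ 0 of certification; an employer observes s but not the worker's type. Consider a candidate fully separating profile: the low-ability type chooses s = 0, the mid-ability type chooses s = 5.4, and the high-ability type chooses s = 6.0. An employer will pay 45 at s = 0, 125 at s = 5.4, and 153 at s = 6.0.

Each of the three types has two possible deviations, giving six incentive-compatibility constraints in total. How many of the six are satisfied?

Mid-ability (own payoff 125 − 15.4×5.4 = 41.84): to s=0 gives 45 → profitable ✗; to s=6.0 gives 153 − 15.4×6.0 = 60.6 → profitable ✗.
Low-ability (own payoff 45): to s=5.4 gives 125 − 25.1×5.4 = -10.54 → no gain ✓; to s=6.0 gives 153 − 25.1×6.0 = 2.4 → no gain ✓.
High-ability (own payoff 153 − 8.2×6.0 = 103.8): to s=0 gives 45 → no gain ✓; to s=5.4 gives 125 − 8.2×5.4 = 80.72 → no gain ✓.
4 of the 6 constraints hold; not an equilibrium.

4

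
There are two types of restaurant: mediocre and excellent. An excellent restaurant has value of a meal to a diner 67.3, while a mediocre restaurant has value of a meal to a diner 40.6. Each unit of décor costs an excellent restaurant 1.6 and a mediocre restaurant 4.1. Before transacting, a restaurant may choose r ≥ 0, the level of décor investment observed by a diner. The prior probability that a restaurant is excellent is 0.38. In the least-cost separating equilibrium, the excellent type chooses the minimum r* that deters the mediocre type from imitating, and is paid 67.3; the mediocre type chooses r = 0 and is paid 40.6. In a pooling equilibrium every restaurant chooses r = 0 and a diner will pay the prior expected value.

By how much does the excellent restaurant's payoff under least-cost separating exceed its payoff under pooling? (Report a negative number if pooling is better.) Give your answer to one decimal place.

6.1

Least-cost separating signal: r* solves 40.6 = 67.3 − 4.1·r*, so r* = (67.3 − 40.6)/4.1 ≈ 6.5122.
Excellent type's separating payoff: 67.3 − 1.6 × r* = 67.3 − 1.6 × (67.3 − 40.6)/4.1 = 67.3 − 42.72/4.1 ≈ 56.880.
Pooling payoff: 0.38 × 67.3 + 0.62 × 40.6 = 50.746.
Difference: 56.880 − 50.746 = 6.134, i.e. 6.1 to one decimal place.
The excellent type prefers to separate.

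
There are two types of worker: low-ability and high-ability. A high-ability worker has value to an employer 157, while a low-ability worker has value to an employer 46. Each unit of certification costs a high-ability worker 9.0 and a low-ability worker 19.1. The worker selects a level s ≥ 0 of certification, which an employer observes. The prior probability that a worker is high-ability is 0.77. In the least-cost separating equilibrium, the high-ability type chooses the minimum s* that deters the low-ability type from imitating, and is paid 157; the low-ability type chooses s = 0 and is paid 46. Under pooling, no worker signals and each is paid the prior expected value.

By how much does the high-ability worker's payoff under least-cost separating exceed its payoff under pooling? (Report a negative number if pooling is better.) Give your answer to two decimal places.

-26.77

Least-cost separating signal: s* solves 46 = 157 − 19.1·s*, so s* = (157 − 46)/19.1 ≈ 5.8115.
High-ability type's separating payoff: 157 − 9.0 × s* = 157 − 9.0 × (157 − 46)/19.1 = 157 − 999/19.1 ≈ 104.6963.
Pooling payoff: 0.77 × 157 + 0.23 × 46 = 131.47.
Difference: 104.6963 − 131.47 = -26.7737, i.e. -26.77 to two decimal places.
The high-ability type would prefer the pooling outcome.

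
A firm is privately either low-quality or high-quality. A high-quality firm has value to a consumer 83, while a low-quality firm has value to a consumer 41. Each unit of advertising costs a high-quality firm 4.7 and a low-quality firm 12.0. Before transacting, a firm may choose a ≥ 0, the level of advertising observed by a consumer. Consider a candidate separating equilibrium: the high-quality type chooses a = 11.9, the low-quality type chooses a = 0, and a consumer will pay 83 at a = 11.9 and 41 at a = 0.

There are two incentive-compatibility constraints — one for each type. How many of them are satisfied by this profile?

1

High-quality type: signal → 83 − 4.7 × 11.9 = 27.07; deviate to 0 → 41. IC fails (27.07 < 41).
Low-quality type: stay at 0 → 41; mimic → 83 − 12.0 × 11.9 = -59.8. IC holds (41 ≥ -59.8).
1 of 2 constraints hold, so this profile is not an equilibrium.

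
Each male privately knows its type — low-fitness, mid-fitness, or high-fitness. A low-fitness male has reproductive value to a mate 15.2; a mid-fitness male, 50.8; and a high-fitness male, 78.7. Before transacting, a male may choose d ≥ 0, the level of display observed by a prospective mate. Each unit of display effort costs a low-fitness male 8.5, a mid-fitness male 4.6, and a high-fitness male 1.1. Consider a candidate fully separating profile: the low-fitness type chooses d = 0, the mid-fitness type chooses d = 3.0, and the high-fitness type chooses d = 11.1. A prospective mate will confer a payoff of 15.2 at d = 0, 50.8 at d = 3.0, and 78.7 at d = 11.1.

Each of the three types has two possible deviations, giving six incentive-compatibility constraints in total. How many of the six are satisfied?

5

Low-fitness (own payoff 15.2): to d=3.0 gives 50.8 − 8.5×3.0 = 25.3 → profitable ✗; to d=11.1 gives 78.7 − 8.5×11.1 = -15.65 → no gain ✓.
Mid-fitness (own payoff 50.8 − 4.6×3.0 = 37): to d=0 gives 15.2 → no gain ✓; to d=11.1 gives 78.7 − 4.6×11.1 = 27.64 → no gain ✓.
High-fitness (own payoff 78.7 − 1.1×11.1 = 66.49): to d=0 gives 15.2 → no gain ✓; to d=3.0 gives 50.8 − 1.1×3.0 = 47.5 → no gain ✓.
5 of the 6 constraints hold; not an equilibrium.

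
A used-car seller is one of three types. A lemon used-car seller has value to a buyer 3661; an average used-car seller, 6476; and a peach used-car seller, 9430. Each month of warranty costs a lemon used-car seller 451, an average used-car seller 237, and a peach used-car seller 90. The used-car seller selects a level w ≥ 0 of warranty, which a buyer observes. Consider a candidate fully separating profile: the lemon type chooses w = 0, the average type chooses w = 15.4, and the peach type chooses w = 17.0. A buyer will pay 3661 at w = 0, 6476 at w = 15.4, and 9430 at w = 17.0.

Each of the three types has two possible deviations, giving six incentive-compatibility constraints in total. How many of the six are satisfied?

4

Lemon (own payoff 3661): to w=15.4 gives 6476 − 451×15.4 = -469.4 → no gain ✓; to w=17.0 gives 9430 − 451×17.0 = 1763 → no gain ✓.
Average (own payoff 6476 − 237×15.4 = 2826.2): to w=0 gives 3661 → profitable ✗; to w=17.0 gives 9430 − 237×17.0 = 5401 → profitable ✗.
Peach (own payoff 9430 − 90×17.0 = 7900): to w=0 gives 3661 → no gain ✓; to w=15.4 gives 6476 − 90×15.4 = 5090 → no gain ✓.
4 of the 6 constraints hold; not an equilibrium.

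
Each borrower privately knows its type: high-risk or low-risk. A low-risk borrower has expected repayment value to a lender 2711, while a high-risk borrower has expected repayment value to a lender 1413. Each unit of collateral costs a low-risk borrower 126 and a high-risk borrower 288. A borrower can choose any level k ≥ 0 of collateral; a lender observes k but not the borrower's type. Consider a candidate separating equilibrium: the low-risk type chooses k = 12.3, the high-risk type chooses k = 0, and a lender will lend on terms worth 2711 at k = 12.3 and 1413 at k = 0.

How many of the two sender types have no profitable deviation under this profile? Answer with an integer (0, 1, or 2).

High-risk type: stay at 0 → 1413; mimic → 2711 − 288 × 12.3 = -831.4. IC holds (1413 ≥ -831.4).
Low-risk type: signal → 2711 − 126 × 12.3 = 1161.2; deviate to 0 → 1413. IC fails (1161.2 < 1413).
1 of 2 constraints hold, so this profile is not an equilibrium.

1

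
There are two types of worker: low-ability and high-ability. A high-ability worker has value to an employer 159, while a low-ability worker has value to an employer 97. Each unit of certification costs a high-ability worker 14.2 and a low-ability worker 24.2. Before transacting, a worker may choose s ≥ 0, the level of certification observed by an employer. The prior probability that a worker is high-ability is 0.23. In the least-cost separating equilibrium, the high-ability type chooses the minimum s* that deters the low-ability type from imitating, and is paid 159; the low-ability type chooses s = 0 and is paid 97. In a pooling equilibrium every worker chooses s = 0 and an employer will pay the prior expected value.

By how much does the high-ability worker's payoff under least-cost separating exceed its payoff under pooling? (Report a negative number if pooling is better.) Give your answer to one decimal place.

11.4

Least-cost separating signal: s* solves 97 = 159 − 24.2·s*, so s* = (159 − 97)/24.2 ≈ 2.5620.
High-ability type's separating payoff: 159 − 14.2 × s* = 159 − 14.2 × (159 − 97)/24.2 = 159 − 880.4/24.2 ≈ 122.620.
Pooling payoff: 0.23 × 159 + 0.77 × 97 = 111.26.
Difference: 122.620 − 111.26 = 11.36, i.e. 11.4 to one decimal place.
The high-ability type prefers to separate.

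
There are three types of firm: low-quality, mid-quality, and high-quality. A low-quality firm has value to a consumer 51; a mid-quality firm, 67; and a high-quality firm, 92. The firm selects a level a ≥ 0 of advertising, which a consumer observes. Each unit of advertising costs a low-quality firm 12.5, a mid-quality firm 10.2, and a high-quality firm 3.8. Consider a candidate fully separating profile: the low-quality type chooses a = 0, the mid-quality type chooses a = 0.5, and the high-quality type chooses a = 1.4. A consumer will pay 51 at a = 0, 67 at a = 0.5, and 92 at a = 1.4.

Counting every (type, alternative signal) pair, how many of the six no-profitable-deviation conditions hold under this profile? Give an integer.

High-quality (own payoff 92 − 3.8×1.4 = 86.68): to a=0 gives 51 → no gain ✓; to a=0.5 gives 67 − 3.8×0.5 = 65.1 → no gain ✓.
Low-quality (own payoff 51): to a=0.5 gives 67 − 12.5×0.5 = 60.75 → profitable ✗; to a=1.4 gives 92 − 12.5×1.4 = 74.5 → profitable ✗.
Mid-quality (own payoff 67 − 10.2×0.5 = 61.9): to a=0 gives 51 → no gain ✓; to a=1.4 gives 92 − 10.2×1.4 = 77.72 → profitable ✗.
3 of the 6 constraints hold; not an equilibrium.

3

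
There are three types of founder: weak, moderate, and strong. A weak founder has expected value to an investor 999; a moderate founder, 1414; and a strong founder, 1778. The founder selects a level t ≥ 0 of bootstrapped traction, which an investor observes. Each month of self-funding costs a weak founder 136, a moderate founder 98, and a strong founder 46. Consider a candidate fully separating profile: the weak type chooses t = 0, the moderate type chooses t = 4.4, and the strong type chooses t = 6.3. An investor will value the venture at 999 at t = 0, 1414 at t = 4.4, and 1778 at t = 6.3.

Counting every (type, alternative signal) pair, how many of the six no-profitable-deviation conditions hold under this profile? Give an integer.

4

Strong (own payoff 1778 − 46×6.3 = 1488.2): to t=0 gives 999 → no gain ✓; to t=4.4 gives 1414 − 46×4.4 = 1211.6 → no gain ✓.
Moderate (own payoff 1414 − 98×4.4 = 982.8): to t=0 gives 999 → profitable ✗; to t=6.3 gives 1778 − 98×6.3 = 1160.6 → profitable ✗.
Weak (own payoff 999): to t=4.4 gives 1414 − 136×4.4 = 815.6 → no gain ✓; to t=6.3 gives 1778 − 136×6.3 = 921.2 → no gain ✓.
4 of the 6 constraints hold; not an equilibrium.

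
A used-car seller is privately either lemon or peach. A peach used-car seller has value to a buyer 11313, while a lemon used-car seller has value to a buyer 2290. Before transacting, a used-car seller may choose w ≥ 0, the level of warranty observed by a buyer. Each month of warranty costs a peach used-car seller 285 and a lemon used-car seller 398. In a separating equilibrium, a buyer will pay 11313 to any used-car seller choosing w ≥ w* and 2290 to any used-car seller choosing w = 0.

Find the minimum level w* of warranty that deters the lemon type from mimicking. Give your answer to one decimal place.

A lemon used-car seller choosing w = 0 receives 2290.
Imitating at w* instead would pay 11313 at cost 398·w*, netting 11313 − 398·w*.
Indifference: 2290 = 11313 − 398·w*, so w* = (11313 − 2290) / 398 ≈ 22.7.
This is the lemon type's binding incentive-compatibility constraint; any w ≥ 22.7 sustains separation on that side.

22.7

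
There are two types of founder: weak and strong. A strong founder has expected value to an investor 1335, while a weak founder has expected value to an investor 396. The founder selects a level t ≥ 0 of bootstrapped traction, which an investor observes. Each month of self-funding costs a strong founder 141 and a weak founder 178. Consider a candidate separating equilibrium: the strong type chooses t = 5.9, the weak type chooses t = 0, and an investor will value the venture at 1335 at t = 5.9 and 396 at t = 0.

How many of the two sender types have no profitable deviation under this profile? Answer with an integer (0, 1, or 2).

Strong type: signal → 1335 − 141 × 5.9 = 503.1; deviate to 0 → 396. IC holds (503.1 ≥ 396).
Weak type: stay at 0 → 396; mimic → 1335 − 178 × 5.9 = 284.8. IC holds (396 ≥ 284.8).
2 of 2 constraints hold, so this is a separating equilibrium.

2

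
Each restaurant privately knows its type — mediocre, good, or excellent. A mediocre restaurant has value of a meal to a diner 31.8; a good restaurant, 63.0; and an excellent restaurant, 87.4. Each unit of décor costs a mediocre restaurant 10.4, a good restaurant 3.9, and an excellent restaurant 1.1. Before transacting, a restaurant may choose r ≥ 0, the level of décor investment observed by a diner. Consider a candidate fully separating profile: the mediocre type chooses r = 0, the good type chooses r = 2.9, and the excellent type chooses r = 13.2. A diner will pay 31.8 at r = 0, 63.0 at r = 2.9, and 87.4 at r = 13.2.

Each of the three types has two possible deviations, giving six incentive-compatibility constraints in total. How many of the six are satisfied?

5

Mediocre (own payoff 31.8): to r=2.9 gives 63.0 − 10.4×2.9 = 32.84 → profitable ✗; to r=13.2 gives 87.4 − 10.4×13.2 = -49.88 → no gain ✓.
Excellent (own payoff 87.4 − 1.1×13.2 = 72.88): to r=0 gives 31.8 → no gain ✓; to r=2.9 gives 63.0 − 1.1×2.9 = 59.81 → no gain ✓.
Good (own payoff 63.0 − 3.9×2.9 = 51.69): to r=0 gives 31.8 → no gain ✓; to r=13.2 gives 87.4 − 3.9×13.2 = 35.92 → no gain ✓.
5 of the 6 constraints hold; not an equilibrium.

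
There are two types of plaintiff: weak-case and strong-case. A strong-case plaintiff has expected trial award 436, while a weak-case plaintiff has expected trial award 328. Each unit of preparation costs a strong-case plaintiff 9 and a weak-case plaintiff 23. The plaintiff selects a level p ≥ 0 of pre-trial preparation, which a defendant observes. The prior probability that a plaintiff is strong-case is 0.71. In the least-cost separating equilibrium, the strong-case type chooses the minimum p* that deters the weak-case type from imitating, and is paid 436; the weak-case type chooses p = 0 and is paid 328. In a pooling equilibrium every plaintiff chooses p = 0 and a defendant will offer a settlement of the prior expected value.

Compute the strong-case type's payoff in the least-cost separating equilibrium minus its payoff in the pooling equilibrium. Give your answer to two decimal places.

-10.94

Least-cost separating signal: p* solves 328 = 436 − 23·p*, so p* = (436 − 328)/23 ≈ 4.6957.
Strong-case type's separating payoff: 436 − 9 × p* = 436 − 9 × (436 − 328)/23 = 436 − 972/23 ≈ 393.7391.
Pooling payoff: 0.71 × 436 + 0.29 × 328 = 404.68.
Difference: 393.7391 − 404.68 = -10.9409, i.e. -10.94 to two decimal places.
The strong-case type would prefer the pooling outcome.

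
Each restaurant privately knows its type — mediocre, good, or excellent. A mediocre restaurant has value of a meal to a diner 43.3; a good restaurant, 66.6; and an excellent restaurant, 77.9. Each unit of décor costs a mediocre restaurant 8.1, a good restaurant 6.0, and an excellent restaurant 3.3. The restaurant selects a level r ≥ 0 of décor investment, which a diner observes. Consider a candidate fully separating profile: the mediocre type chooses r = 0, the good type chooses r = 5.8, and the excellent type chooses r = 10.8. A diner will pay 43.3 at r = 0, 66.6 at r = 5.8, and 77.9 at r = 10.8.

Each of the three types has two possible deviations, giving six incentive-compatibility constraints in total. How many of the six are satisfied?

Good (own payoff 66.6 − 6.0×5.8 = 31.8): to r=0 gives 43.3 → profitable ✗; to r=10.8 gives 77.9 − 6.0×10.8 = 13.1 → no gain ✓.
Mediocre (own payoff 43.3): to r=5.8 gives 66.6 − 8.1×5.8 = 19.62 → no gain ✓; to r=10.8 gives 77.9 − 8.1×10.8 = -9.58 → no gain ✓.
Excellent (own payoff 77.9 − 3.3×10.8 = 42.26): to r=0 gives 43.3 → profitable ✗; to r=5.8 gives 66.6 − 3.3×5.8 = 47.46 → profitable ✗.
3 of the 6 constraints hold; not an equilibrium.

3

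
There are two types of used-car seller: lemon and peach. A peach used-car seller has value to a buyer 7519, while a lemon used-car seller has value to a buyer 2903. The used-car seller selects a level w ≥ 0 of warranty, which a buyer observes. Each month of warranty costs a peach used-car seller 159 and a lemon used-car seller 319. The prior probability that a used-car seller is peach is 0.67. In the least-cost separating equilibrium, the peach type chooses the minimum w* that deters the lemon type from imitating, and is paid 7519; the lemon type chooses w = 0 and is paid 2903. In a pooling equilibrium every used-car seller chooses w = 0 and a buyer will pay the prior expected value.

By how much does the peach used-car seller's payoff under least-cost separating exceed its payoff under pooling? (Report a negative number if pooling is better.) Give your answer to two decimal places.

-777.48

Least-cost separating signal: w* solves 2903 = 7519 − 319·w*, so w* = (7519 − 2903)/319 ≈ 14.4702.
Peach type's separating payoff: 7519 − 159 × w* = 7519 − 159 × (7519 − 2903)/319 = 7519 − 733944/319 ≈ 5218.2351.
Pooling payoff: 0.67 × 7519 + 0.33 × 2903 = 5995.72.
Difference: 5218.2351 − 5995.72 = -777.4849, i.e. -777.48 to two decimal places.
The peach type would prefer the pooling outcome.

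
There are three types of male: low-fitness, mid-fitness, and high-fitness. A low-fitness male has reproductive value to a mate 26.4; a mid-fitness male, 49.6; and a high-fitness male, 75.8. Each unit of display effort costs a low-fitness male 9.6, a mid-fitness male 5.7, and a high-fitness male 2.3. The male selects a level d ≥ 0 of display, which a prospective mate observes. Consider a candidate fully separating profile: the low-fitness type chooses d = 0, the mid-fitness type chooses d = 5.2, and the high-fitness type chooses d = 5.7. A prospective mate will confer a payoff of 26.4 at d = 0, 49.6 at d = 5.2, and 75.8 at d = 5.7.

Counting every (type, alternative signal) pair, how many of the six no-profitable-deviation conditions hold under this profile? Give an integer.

4

Low-fitness (own payoff 26.4): to d=5.2 gives 49.6 − 9.6×5.2 = -0.32 → no gain ✓; to d=5.7 gives 75.8 − 9.6×5.7 = 21.08 → no gain ✓.
High-fitness (own payoff 75.8 − 2.3×5.7 = 62.69): to d=0 gives 26.4 → no gain ✓; to d=5.2 gives 49.6 − 2.3×5.2 = 37.64 → no gain ✓.
Mid-fitness (own payoff 49.6 − 5.7×5.2 = 19.96): to d=0 gives 26.4 → profitable ✗; to d=5.7 gives 75.8 − 5.7×5.7 = 43.31 → profitable ✗.
4 of the 6 constraints hold; not an equilibrium.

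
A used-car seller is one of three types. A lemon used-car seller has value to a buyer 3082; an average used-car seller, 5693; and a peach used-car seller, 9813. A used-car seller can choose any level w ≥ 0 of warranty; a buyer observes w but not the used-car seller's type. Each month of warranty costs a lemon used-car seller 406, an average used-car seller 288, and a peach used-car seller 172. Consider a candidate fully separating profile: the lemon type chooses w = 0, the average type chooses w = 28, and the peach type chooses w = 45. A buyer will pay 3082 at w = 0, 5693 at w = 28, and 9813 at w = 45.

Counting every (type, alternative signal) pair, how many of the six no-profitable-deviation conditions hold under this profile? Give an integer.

4

Average (own payoff 5693 − 288×28 = -2371): to w=0 gives 3082 → profitable ✗; to w=45 gives 9813 − 288×45 = -3147 → no gain ✓.
Peach (own payoff 9813 − 172×45 = 2073): to w=0 gives 3082 → profitable ✗; to w=28 gives 5693 − 172×28 = 877 → no gain ✓.
Lemon (own payoff 3082): to w=28 gives 5693 − 406×28 = -5675 → no gain ✓; to w=45 gives 9813 − 406×45 = -8457 → no gain ✓.
4 of the 6 constraints hold; not an equilibrium.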